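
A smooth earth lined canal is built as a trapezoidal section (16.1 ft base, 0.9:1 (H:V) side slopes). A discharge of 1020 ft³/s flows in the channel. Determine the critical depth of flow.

At critical depth, Q² T / (g A³) = 1, i.e. A³/T = Q²/g = 1020²/32.2 = 32310.
Trying y = 3.51 ft: A³/T = 13780 — short.
Trying y = 5.44 ft: A³/T = 57550 — over.
Trying y = 4.57 ft: A³/T = 32400 — ≈ 32310.

y_c = 4.57 ft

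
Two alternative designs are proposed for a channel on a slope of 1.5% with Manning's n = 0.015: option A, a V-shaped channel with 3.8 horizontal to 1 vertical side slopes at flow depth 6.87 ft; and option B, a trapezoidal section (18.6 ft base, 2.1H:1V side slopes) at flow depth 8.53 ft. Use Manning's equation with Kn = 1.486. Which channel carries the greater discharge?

Channel A: For a triangular section with side slope z = 3.8: A = zy² = 3.8×6.87² = 179.3 ft²; P = 2y√(1+z²) = 2×6.87×3.929 = 53.99 ft. Hydraulic radius R = A/P = 179.3/53.99 = 3.322 ft. Q_A = (1.486/0.015)·179.3·3.322^(2/3)·√0.015 = 4845 ft³/s.
Channel B: With bottom width b = 18.6 ft and side slope z = 2.1: A = (b + zy)y = (18.6 + 2.1×8.53)×8.53 = 311.5 ft²; P = b + 2y√(1+z²) = 18.6 + 2×8.53×2.326 = 58.28 ft. Hydraulic radius R = A/P = 311.5/58.28 = 5.344 ft. Q_B = (1.486/0.015)·311.5·5.344^(2/3)·√0.015 = 11550 ft³/s.
Q_A = 4845 ft³/s vs Q_B = 11550 ft³/s, so channel B carries more.

channel B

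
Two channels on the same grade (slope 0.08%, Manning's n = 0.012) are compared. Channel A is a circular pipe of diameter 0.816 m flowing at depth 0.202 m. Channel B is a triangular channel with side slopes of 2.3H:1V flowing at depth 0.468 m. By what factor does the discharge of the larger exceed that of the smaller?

Channel A: For a circular section of diameter D = 0.816 m at depth y = 0.202 m, the central angle is θ = 2 arccos(1 − 2y/D) = 2.083 rad. Then A = (D²/8)(θ − sin θ) = 0.1008 m² and P = Dθ/2 = 0.8499 m. Hydraulic radius R = A/P = 0.1008/0.8499 = 0.1186 m. Q_A = (1/0.012)·0.1008·0.1186^(2/3)·√0.0008 = 0.05738 m³/s.
Channel B: For a triangular section with side slope z = 2.3: A = zy² = 2.3×0.468² = 0.5038 m²; P = 2y√(1+z²) = 2×0.468×2.508 = 2.347 m. Hydraulic radius R = A/P = 0.5038/2.347 = 0.2146 m. Q_B = (1/0.012)·0.5038·0.2146^(2/3)·√0.0008 = 0.4256 m³/s.
The larger discharge is 0.4256 m³/s and the smaller is 0.05738 m³/s; the ratio is 7.42.

7.42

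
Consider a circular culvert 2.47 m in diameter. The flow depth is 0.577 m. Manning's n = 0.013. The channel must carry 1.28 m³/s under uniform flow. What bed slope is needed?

For a circular section of diameter D = 2.47 m at depth y = 0.577 m, the central angle is θ = 2 arccos(1 − 2y/D) = 2.018 rad. Then A = (D²/8)(θ − sin θ) = 0.8511 m² and P = Dθ/2 = 2.492 m.
Hydraulic radius R = A/P = 0.8511/2.492 = 0.3415 m.
From Manning's equation, S = [nQ / (1 A R^(2/3))]² = [0.013 × 1.28 / (1 × 0.8511 × 0.3415^(2/3))]² = 0.0016.

S = 0.0016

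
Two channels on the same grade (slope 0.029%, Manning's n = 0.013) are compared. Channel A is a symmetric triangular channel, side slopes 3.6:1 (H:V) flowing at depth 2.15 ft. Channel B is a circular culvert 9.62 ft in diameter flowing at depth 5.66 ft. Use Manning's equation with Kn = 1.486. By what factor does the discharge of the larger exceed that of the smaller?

Channel A: For a triangular section with side slope z = 3.6: A = zy² = 3.6×2.15² = 16.64 ft²; P = 2y√(1+z²) = 2×2.15×3.736 = 16.07 ft. Hydraulic radius R = A/P = 16.64/16.07 = 1.036 ft. Q_A = (1.486/0.013)·16.64·1.036^(2/3)·√0.00029 = 33.16 ft³/s.
Channel B: For a circular section of diameter D = 9.62 ft at depth y = 5.66 ft, the central angle is θ = 2 arccos(1 − 2y/D) = 3.497 rad. Then A = (D²/8)(θ − sin θ) = 44.48 ft² and P = Dθ/2 = 16.82 ft. Hydraulic radius R = A/P = 44.48/16.82 = 2.644 ft. Q_B = (1.486/0.013)·44.48·2.644^(2/3)·√0.00029 = 165.6 ft³/s.
The larger discharge is 165.6 ft³/s and the smaller is 33.16 ft³/s; the ratio is 4.99.

4.99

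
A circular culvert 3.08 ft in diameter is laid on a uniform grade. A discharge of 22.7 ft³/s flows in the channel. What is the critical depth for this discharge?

y_c = 1.52 ft

At critical depth, Q² T / (g A³) = 1, i.e. A³/T = Q²/g = 22.7²/32.2 = 16.
Try y = 1.74 ft: A³/T = 26.76 — high.
Try y = 1.52 ft: A³/T = 15.97 — close enough.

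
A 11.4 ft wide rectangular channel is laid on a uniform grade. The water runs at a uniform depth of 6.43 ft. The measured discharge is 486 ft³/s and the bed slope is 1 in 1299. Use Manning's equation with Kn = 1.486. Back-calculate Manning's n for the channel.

Flow area A = b·y = 11.4 × 6.43 = 73.3 ft². Wetted perimeter P = b + 2y = 11.4 + 2×6.43 = 24.26 ft.
Hydraulic radius R = A/P = 73.3/24.26 = 3.022 ft.
Rearranging Manning's equation: n = (1.486/Q) A R^(2/3) S^(1/2) = (1.486/486) × 73.3 × 3.022^(2/3) × √0.0007698 = 0.013.

n = 0.013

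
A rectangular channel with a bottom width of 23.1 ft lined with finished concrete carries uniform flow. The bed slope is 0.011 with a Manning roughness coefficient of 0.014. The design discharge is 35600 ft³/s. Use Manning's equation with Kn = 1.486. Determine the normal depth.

y_n = 33.1 ft

Manning's equation rearranged: A R^(2/3) = nQ / (1.486·√S) = 0.014 × 35600 / (1.486 × √0.011) = 3198.
Try y = 35.8 ft: A R^(2/3) = 3507 — over.
Try y = 23.8 ft: A R^(2/3) = 2158 — short.
Try y = 33.1 ft: A R^(2/3) = 3200 — ≈ 3198.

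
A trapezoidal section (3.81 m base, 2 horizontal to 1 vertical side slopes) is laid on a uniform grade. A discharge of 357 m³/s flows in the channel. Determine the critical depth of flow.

y_c = 4.93 m

At critical depth, Q² T / (g A³) = 1, i.e. A³/T = Q²/g = 357²/9.81 = 12990.
Trying y = 5.73 m: A³/T = 25060 — too large.
Trying y = 3.73 m: A³/T = 3966 — too small.
Trying y = 4.93 m: A³/T = 13010 — matches.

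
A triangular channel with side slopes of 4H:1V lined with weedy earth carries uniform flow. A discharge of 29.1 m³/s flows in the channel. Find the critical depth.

y_c = 1.61 m

At critical depth, Q² T / (g A³) = 1, i.e. A³/T = Q²/g = 29.1²/9.81 = 86.32.
Trying y = 1.15 m: A³/T = 16.09 — short.
Trying y = 2.04 m: A³/T = 282.6 — over.
Trying y = 1.61 m: A³/T = 86.54 — close enough.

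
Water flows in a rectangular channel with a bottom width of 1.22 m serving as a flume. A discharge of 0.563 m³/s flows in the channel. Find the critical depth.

For a rectangular channel, critical depth y_c = (q²/g)^(1/3) where q = Q/b = 0.563/1.22 = 0.4615 m²/s.
So y_c = (0.4615²/9.81)^(1/3) = 0.279 m.

y_c = 0.279 m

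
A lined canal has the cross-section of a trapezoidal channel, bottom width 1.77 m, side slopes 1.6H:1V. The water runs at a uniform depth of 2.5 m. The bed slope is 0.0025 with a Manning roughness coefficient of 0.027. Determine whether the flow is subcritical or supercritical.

With bottom width b = 1.77 m and side slope z = 1.6: A = (b + zy)y = (1.77 + 1.6×2.5)×2.5 = 14.42 m²; P = b + 2y√(1+z²) = 1.77 + 2×2.5×1.887 = 11.2 m.
Hydraulic radius R = A/P = 14.42/11.2 = 1.287 m.
V = (1/n) R^(2/3) √S = (1/0.027) × 1.287^(2/3) × √0.0025 = 2.192 m/s. Hydraulic depth D_h = A/T = 14.42/9.77 = 1.476 m.
Froude number Fr = V/√(g·D_h) = 2.192/√(9.81×1.476) = 0.576, which is less than 1, so the flow is subcritical.

subcritical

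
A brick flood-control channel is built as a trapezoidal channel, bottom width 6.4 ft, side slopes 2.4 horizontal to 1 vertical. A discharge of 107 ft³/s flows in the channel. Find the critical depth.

At critical depth, Q² T / (g A³) = 1, i.e. A³/T = Q²/g = 107²/32.2 = 355.6.
Trying y = 1.16 ft: A³/T = 101 — low.
Trying y = 1.66 ft: A³/T = 356.5 — ≈ 355.6.

y_c = 1.66 ft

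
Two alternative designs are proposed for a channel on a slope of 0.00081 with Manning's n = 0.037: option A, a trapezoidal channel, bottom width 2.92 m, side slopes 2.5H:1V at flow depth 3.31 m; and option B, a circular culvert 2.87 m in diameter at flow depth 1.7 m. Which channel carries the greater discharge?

channel A

Channel A: With bottom width b = 2.92 m and side slope z = 2.5: A = (b + zy)y = (2.92 + 2.5×3.31)×3.31 = 37.06 m²; P = b + 2y√(1+z²) = 2.92 + 2×3.31×2.693 = 20.74 m. Hydraulic radius R = A/P = 37.06/20.74 = 1.786 m. Q_A = (1/0.037)·37.06·1.786^(2/3)·√0.00081 = 41.96 m³/s.
Channel B: For a circular section of diameter D = 2.87 m at depth y = 1.7 m, the central angle is θ = 2 arccos(1 − 2y/D) = 3.513 rad. Then A = (D²/8)(θ − sin θ) = 3.991 m² and P = Dθ/2 = 5.041 m. Hydraulic radius R = A/P = 3.991/5.041 = 0.7916 m. Q_B = (1/0.037)·3.991·0.7916^(2/3)·√0.00081 = 2.627 m³/s.
Q_A = 41.96 m³/s vs Q_B = 2.627 m³/s, so channel A carries more.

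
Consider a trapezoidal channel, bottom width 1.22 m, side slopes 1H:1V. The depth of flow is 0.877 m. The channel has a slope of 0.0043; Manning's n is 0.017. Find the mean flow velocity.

V = 2.42 m/s

With bottom width b = 1.22 m and side slope z = 1: A = (b + zy)y = (1.22 + 1×0.877)×0.877 = 1.839 m²; P = b + 2y√(1+z²) = 1.22 + 2×0.877×1.414 = 3.701 m.
Hydraulic radius R = A/P = 1.839/3.701 = 0.497 m.
From Manning's equation, V = (1/n) R^(2/3) S^(1/2) = (1/0.017) × 0.497^(2/3) × 0.0043^(1/2) = 2.42 m/s.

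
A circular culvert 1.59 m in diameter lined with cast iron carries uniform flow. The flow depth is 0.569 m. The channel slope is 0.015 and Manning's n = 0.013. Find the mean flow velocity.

For a circular section of diameter D = 1.59 m at depth y = 0.569 m, the central angle is θ = 2 arccos(1 − 2y/D) = 2.565 rad. Then A = (D²/8)(θ − sin θ) = 0.6383 m² and P = Dθ/2 = 2.039 m.
Hydraulic radius R = A/P = 0.6383/2.039 = 0.313 m.
From Manning's equation, V = (1/n) R^(2/3) S^(1/2) = (1/0.013) × 0.313^(2/3) × 0.015^(1/2) = 4.34 m/s.

V = 4.34 m/s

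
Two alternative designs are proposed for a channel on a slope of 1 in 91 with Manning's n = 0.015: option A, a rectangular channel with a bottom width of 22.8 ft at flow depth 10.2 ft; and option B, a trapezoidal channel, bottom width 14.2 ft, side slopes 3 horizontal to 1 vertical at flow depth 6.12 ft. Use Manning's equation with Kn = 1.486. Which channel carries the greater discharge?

channel A

Channel A: Flow area A = b·y = 22.8 × 10.2 = 232.6 ft². Wetted perimeter P = b + 2y = 22.8 + 2×10.2 = 43.2 ft. Hydraulic radius R = A/P = 232.6/43.2 = 5.383 ft. Q_A = (1.486/0.015)·232.6·5.383^(2/3)·√0.01099 = 7418 ft³/s.
Channel B: With bottom width b = 14.2 ft and side slope z = 3: A = (b + zy)y = (14.2 + 3×6.12)×6.12 = 199.3 ft²; P = b + 2y√(1+z²) = 14.2 + 2×6.12×3.162 = 52.91 ft. Hydraulic radius R = A/P = 199.3/52.91 = 3.766 ft. Q_B = (1.486/0.015)·199.3·3.766^(2/3)·√0.01099 = 5010 ft³/s.
Q_A = 7418 ft³/s vs Q_B = 5010 ft³/s, so channel A carries more.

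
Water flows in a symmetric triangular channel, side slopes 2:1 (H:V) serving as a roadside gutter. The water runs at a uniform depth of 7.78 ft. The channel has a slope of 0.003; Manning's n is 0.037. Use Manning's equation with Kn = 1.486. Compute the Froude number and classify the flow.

subcritical

For a triangular section with side slope z = 2: A = zy² = 2×7.78² = 121.1 ft²; P = 2y√(1+z²) = 2×7.78×2.236 = 34.79 ft.
Hydraulic radius R = A/P = 121.1/34.79 = 3.479 ft.
V = (1.486/n) R^(2/3) √S = (1.486/0.037) × 3.479^(2/3) × √0.003 = 5.051 ft/s. Hydraulic depth D_h = A/T = 121.1/31.12 = 3.89 ft.
Froude number Fr = V/√(g·D_h) = 5.051/√(32.2×3.89) = 0.451, which is less than 1, so the flow is subcritical.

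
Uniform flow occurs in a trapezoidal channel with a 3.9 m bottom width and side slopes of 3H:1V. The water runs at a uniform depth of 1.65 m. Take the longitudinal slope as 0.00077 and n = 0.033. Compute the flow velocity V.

With bottom width b = 3.9 m and side slope z = 3: A = (b + zy)y = (3.9 + 3×1.65)×1.65 = 14.6 m²; P = b + 2y√(1+z²) = 3.9 + 2×1.65×3.162 = 14.34 m.
Hydraulic radius R = A/P = 14.6/14.34 = 1.019 m.
From Manning's equation, V = (1/n) R^(2/3) S^(1/2) = (1/0.033) × 1.019^(2/3) × 0.00077^(1/2) = 0.851 m/s.

V = 0.851 m/s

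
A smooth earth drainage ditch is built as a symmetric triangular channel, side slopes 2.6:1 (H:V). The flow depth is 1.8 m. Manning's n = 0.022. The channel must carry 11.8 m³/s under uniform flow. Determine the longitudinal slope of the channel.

S = 0.0012

For a triangular section with side slope z = 2.6: A = zy² = 2.6×1.8² = 8.424 m²; P = 2y√(1+z²) = 2×1.8×2.786 = 10.03 m.
Hydraulic radius R = A/P = 8.424/10.03 = 0.84 m.
From Manning's equation, S = [nQ / (1 A R^(2/3))]² = [0.022 × 11.8 / (1 × 8.424 × 0.84^(2/3))]² = 0.0012.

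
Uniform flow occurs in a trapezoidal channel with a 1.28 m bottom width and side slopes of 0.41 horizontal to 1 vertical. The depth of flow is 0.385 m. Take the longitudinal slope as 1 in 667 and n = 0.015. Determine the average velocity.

V = 1.06 m/s

With bottom width b = 1.28 m and side slope z = 0.41: A = (b + zy)y = (1.28 + 0.41×0.385)×0.385 = 0.5536 m²; P = b + 2y√(1+z²) = 1.28 + 2×0.385×1.081 = 2.112 m.
Hydraulic radius R = A/P = 0.5536/2.112 = 0.2621 m.
From Manning's equation, V = (1/n) R^(2/3) S^(1/2) = (1/0.015) × 0.2621^(2/3) × 0.001499^(1/2) = 1.06 m/s.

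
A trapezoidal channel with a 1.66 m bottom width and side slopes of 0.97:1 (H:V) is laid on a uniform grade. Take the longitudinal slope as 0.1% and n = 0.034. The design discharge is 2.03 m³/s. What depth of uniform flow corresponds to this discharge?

Manning's equation rearranged: A R^(2/3) = nQ / (1·√S) = 0.034 × 2.03 / (√0.001) = 2.183.
Try y = 0.881 m: A R^(2/3) = 1.466 — low.
Try y = 1.09 m: A R^(2/3) = 2.178 — close enough.

y_n = 1.09 m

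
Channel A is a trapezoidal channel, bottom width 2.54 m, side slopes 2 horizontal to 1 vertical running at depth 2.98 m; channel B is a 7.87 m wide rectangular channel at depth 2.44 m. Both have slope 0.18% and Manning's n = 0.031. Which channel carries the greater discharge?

channel A

Channel A: With bottom width b = 2.54 m and side slope z = 2: A = (b + zy)y = (2.54 + 2×2.98)×2.98 = 25.33 m²; P = b + 2y√(1+z²) = 2.54 + 2×2.98×2.236 = 15.87 m. Hydraulic radius R = A/P = 25.33/15.87 = 1.596 m. Q_A = (1/0.031)·25.33·1.596^(2/3)·√0.0018 = 47.35 m³/s.
Channel B: Flow area A = b·y = 7.87 × 2.44 = 19.2 m². Wetted perimeter P = b + 2y = 7.87 + 2×2.44 = 12.75 m. Hydraulic radius R = A/P = 19.2/12.75 = 1.506 m. Q_B = (1/0.031)·19.2·1.506^(2/3)·√0.0018 = 34.53 m³/s.
Q_A = 47.35 m³/s vs Q_B = 34.53 m³/s, so channel A carries more.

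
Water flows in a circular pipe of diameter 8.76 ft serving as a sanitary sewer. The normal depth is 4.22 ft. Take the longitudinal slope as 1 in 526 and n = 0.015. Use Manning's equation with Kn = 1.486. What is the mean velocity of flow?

For a circular section of diameter D = 8.76 ft at depth y = 4.22 ft, the central angle is θ = 2 arccos(1 − 2y/D) = 3.069 rad. Then A = (D²/8)(θ − sin θ) = 28.73 ft² and P = Dθ/2 = 13.44 ft.
Hydraulic radius R = A/P = 28.73/13.44 = 2.138 ft.
From Manning's equation, V = (1.486/n) R^(2/3) S^(1/2) = (1.486/0.015) × 2.138^(2/3) × 0.001901^(1/2) = 7.17 ft/s.

V = 7.17 ft/s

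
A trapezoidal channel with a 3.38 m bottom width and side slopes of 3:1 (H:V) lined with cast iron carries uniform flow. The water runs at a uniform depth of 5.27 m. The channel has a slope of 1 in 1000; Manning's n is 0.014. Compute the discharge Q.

Q = 449 m³/s

With bottom width b = 3.38 m and side slope z = 3: A = (b + zy)y = (3.38 + 3×5.27)×5.27 = 101.1 m²; P = b + 2y√(1+z²) = 3.38 + 2×5.27×3.162 = 36.71 m.
Hydraulic radius R = A/P = 101.1/36.71 = 2.755 m.
Manning's equation: Q = (1/n) A R^(2/3) S^(1/2) = (1/0.014) × 101.1 × 2.755^(2/3) × 0.001^(1/2) = 449 m³/s.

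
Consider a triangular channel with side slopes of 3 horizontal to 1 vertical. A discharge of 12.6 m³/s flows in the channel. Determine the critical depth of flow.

y_c = 1.29 m

At critical depth, Q² T / (g A³) = 1, i.e. A³/T = Q²/g = 12.6²/9.81 = 16.18.
At y = 1.4 m: A³/T = 24.2 — high.
At y = 1.29 m: A³/T = 16.08 — matches.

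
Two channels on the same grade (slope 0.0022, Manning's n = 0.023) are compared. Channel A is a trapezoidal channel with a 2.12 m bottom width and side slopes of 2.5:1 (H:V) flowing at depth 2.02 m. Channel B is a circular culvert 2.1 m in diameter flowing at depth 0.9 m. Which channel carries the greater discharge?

channel A

Channel A: With bottom width b = 2.12 m and side slope z = 2.5: A = (b + zy)y = (2.12 + 2.5×2.02)×2.02 = 14.48 m²; P = b + 2y√(1+z²) = 2.12 + 2×2.02×2.693 = 13 m. Hydraulic radius R = A/P = 14.48/13 = 1.114 m. Q_A = (1/0.023)·14.48·1.114^(2/3)·√0.0022 = 31.75 m³/s.
Channel B: For a circular section of diameter D = 2.1 m at depth y = 0.9 m, the central angle is θ = 2 arccos(1 − 2y/D) = 2.855 rad. Then A = (D²/8)(θ − sin θ) = 1.418 m² and P = Dθ/2 = 2.998 m. Hydraulic radius R = A/P = 1.418/2.998 = 0.473 m. Q_B = (1/0.023)·1.418·0.473^(2/3)·√0.0022 = 1.755 m³/s.
Q_A = 31.75 m³/s vs Q_B = 1.755 m³/s, so channel A carries more.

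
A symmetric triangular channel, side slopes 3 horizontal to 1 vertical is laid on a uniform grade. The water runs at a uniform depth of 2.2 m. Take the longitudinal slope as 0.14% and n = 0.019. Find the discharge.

Q = 29.4 m³/s

For a triangular section with side slope z = 3: A = zy² = 3×2.2² = 14.52 m²; P = 2y√(1+z²) = 2×2.2×3.162 = 13.91 m.
Hydraulic radius R = A/P = 14.52/13.91 = 1.044 m.
Manning's equation: Q = (1/n) A R^(2/3) S^(1/2) = (1/0.019) × 14.52 × 1.044^(2/3) × 0.0014^(1/2) = 29.4 m³/s.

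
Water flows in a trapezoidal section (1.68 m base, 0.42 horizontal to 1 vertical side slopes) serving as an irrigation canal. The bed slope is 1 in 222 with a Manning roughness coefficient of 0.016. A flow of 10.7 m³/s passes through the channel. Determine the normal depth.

y_n = 1.44 m

Manning's equation rearranged: A R^(2/3) = nQ / (1·√S) = 0.016 × 10.7 / (√0.004505) = 2.551.
Try y = 1.01 m: A R^(2/3) = 1.425 — short.
Try y = 1.82 m: A R^(2/3) = 3.803 — over.
Try y = 1.44 m: A R^(2/3) = 2.556 — close enough.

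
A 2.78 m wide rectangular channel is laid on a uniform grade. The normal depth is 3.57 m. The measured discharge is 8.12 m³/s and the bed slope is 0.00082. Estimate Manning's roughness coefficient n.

Flow area A = b·y = 2.78 × 3.57 = 9.925 m². Wetted perimeter P = b + 2y = 2.78 + 2×3.57 = 9.92 m.
Hydraulic radius R = A/P = 9.925/9.92 = 1 m.
Rearranging Manning's equation: n = (1/Q) A R^(2/3) S^(1/2) = (1/8.12) × 9.925 × 1^(2/3) × √0.00082 = 0.035.

n = 0.035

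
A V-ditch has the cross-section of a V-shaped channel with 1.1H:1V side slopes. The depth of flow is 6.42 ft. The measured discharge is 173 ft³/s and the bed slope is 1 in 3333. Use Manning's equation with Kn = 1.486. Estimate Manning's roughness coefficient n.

n = 0.012

For a triangular section with side slope z = 1.1: A = zy² = 1.1×6.42² = 45.34 ft²; P = 2y√(1+z²) = 2×6.42×1.487 = 19.09 ft.
Hydraulic radius R = A/P = 45.34/19.09 = 2.375 ft.
Rearranging Manning's equation: n = (1.486/Q) A R^(2/3) S^(1/2) = (1.486/173) × 45.34 × 2.375^(2/3) × √0.0003 = 0.012.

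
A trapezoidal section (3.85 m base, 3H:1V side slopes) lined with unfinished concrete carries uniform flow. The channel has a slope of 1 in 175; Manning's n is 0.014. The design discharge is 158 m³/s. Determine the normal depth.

Manning's equation rearranged: A R^(2/3) = nQ / (1·√S) = 0.014 × 158 / (√0.005714) = 29.26.
Trying y = 1.88 m: A R^(2/3) = 19.4 — too small.
Trying y = 2.63 m: A R^(2/3) = 40.59 — too large.
Trying y = 2.27 m: A R^(2/3) = 29.25 — matches.

y_n = 2.27 m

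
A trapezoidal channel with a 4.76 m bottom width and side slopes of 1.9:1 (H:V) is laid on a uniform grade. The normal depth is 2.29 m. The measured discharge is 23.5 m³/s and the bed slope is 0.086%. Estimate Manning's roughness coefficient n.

With bottom width b = 4.76 m and side slope z = 1.9: A = (b + zy)y = (4.76 + 1.9×2.29)×2.29 = 20.86 m²; P = b + 2y√(1+z²) = 4.76 + 2×2.29×2.147 = 14.59 m.
Hydraulic radius R = A/P = 20.86/14.59 = 1.43 m.
Rearranging Manning's equation: n = (1/Q) A R^(2/3) S^(1/2) = (1/23.5) × 20.86 × 1.43^(2/3) × √0.00086 = 0.033.

n = 0.033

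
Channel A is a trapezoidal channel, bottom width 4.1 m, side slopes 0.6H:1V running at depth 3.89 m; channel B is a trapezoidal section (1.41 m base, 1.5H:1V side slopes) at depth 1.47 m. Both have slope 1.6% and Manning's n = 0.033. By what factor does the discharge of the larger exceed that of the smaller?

8.44

Channel A: With bottom width b = 4.1 m and side slope z = 0.6: A = (b + zy)y = (4.1 + 0.6×3.89)×3.89 = 25.03 m²; P = b + 2y√(1+z²) = 4.1 + 2×3.89×1.166 = 13.17 m. Hydraulic radius R = A/P = 25.03/13.17 = 1.9 m. Q_A = (1/0.033)·25.03·1.9^(2/3)·√0.016 = 147.2 m³/s.
Channel B: With bottom width b = 1.41 m and side slope z = 1.5: A = (b + zy)y = (1.41 + 1.5×1.47)×1.47 = 5.314 m²; P = b + 2y√(1+z²) = 1.41 + 2×1.47×1.803 = 6.71 m. Hydraulic radius R = A/P = 5.314/6.71 = 0.7919 m. Q_B = (1/0.033)·5.314·0.7919^(2/3)·√0.016 = 17.44 m³/s.
The larger discharge is 147.2 m³/s and the smaller is 17.44 m³/s; the ratio is 8.44.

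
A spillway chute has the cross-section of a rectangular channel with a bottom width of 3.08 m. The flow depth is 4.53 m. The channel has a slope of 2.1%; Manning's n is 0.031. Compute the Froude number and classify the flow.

subcritical

Flow area A = b·y = 3.08 × 4.53 = 13.95 m². Wetted perimeter P = b + 2y = 3.08 + 2×4.53 = 12.14 m.
Hydraulic radius R = A/P = 13.95/12.14 = 1.149 m.
V = (1/n) R^(2/3) √S = (1/0.031) × 1.149^(2/3) × √0.021 = 5.129 m/s. Hydraulic depth D_h = A/T = 13.95/3.08 = 4.53 m.
Froude number Fr = V/√(g·D_h) = 5.129/√(9.81×4.53) = 0.769, which is less than 1, so the flow is subcritical.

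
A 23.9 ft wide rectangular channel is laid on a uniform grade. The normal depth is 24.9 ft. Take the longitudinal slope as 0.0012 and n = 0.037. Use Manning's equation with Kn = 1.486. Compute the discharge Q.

Q = 3330 ft³/s

Flow area A = b·y = 23.9 × 24.9 = 595.1 ft². Wetted perimeter P = b + 2y = 23.9 + 2×24.9 = 73.7 ft.
Hydraulic radius R = A/P = 595.1/73.7 = 8.075 ft.
Manning's equation: Q = (1.486/n) A R^(2/3) S^(1/2) = (1.486/0.037) × 595.1 × 8.075^(2/3) × 0.0012^(1/2) = 3330 ft³/s.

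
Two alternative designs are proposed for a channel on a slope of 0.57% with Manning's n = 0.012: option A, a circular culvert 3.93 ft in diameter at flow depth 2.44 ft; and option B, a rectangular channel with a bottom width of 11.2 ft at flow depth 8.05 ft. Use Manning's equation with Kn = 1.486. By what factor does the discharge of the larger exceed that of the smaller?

23.6

Channel A: For a circular section of diameter D = 3.93 ft at depth y = 2.44 ft, the central angle is θ = 2 arccos(1 − 2y/D) = 3.63 rad. Then A = (D²/8)(θ − sin θ) = 7.914 ft² and P = Dθ/2 = 7.133 ft. Hydraulic radius R = A/P = 7.914/7.133 = 1.109 ft. Q_A = (1.486/0.012)·7.914·1.109^(2/3)·√0.0057 = 79.29 ft³/s.
Channel B: Flow area A = b·y = 11.2 × 8.05 = 90.16 ft². Wetted perimeter P = b + 2y = 11.2 + 2×8.05 = 27.3 ft. Hydraulic radius R = A/P = 90.16/27.3 = 3.303 ft. Q_B = (1.486/0.012)·90.16·3.303^(2/3)·√0.0057 = 1869 ft³/s.
The larger discharge is 1869 ft³/s and the smaller is 79.29 ft³/s; the ratio is 23.6.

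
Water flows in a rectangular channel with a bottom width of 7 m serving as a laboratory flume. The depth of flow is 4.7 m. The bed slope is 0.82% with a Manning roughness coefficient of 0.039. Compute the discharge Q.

Flow area A = b·y = 7 × 4.7 = 32.9 m². Wetted perimeter P = b + 2y = 7 + 2×4.7 = 16.4 m.
Hydraulic radius R = A/P = 32.9/16.4 = 2.006 m.
Manning's equation: Q = (1/n) A R^(2/3) S^(1/2) = (1/0.039) × 32.9 × 2.006^(2/3) × 0.0082^(1/2) = 122 m³/s.

Q = 122 m³/s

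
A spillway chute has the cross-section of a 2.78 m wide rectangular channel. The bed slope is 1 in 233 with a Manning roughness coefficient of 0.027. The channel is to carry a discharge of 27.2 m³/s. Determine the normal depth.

Manning's equation rearranged: A R^(2/3) = nQ / (1·√S) = 0.027 × 27.2 / (√0.004292) = 11.21.
Try y = 3.03 m: A R^(2/3) = 8.157 — low.
Try y = 4.51 m: A R^(2/3) = 13.06 — high.
Try y = 3.96 m: A R^(2/3) = 11.22 — close enough.

y_n = 3.96 m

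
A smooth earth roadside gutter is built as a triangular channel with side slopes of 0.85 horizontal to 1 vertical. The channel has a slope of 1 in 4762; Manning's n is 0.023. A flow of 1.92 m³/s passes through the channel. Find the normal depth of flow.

Manning's equation rearranged: A R^(2/3) = nQ / (1·√S) = 0.023 × 1.92 / (√0.00021) = 3.047.
At y = 1.68 m: A R^(2/3) = 1.599 — low.
At y = 2.72 m: A R^(2/3) = 5.778 — high.
At y = 2.14 m: A R^(2/3) = 3.048 — close enough.

y_n = 2.14 m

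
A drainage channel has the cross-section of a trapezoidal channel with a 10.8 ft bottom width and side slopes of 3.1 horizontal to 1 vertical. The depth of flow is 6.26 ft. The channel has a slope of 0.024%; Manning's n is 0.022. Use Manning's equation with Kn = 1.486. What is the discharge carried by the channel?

With bottom width b = 10.8 ft and side slope z = 3.1: A = (b + zy)y = (10.8 + 3.1×6.26)×6.26 = 189.1 ft²; P = b + 2y√(1+z²) = 10.8 + 2×6.26×3.257 = 51.58 ft.
Hydraulic radius R = A/P = 189.1/51.58 = 3.666 ft.
Manning's equation: Q = (1.486/n) A R^(2/3) S^(1/2) = (1.486/0.022) × 189.1 × 3.666^(2/3) × 0.00024^(1/2) = 470 ft³/s.

Q = 470 ft³/s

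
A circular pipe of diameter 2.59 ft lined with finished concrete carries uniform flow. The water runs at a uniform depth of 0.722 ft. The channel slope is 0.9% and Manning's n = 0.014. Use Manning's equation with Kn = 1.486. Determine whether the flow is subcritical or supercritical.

supercritical

For a circular section of diameter D = 2.59 ft at depth y = 0.722 ft, the central angle is θ = 2 arccos(1 − 2y/D) = 2.225 rad. Then A = (D²/8)(θ − sin θ) = 1.2 ft² and P = Dθ/2 = 2.881 ft.
Hydraulic radius R = A/P = 1.2/2.881 = 0.4165 ft.
V = (1.486/n) R^(2/3) √S = (1.486/0.014) × 0.4165^(2/3) × √0.009 = 5.616 ft/s. Hydraulic depth D_h = A/T = 1.2/2.323 = 0.5167 ft.
Froude number Fr = V/√(g·D_h) = 5.616/√(32.2×0.5167) = 1.38, which is greater than 1, so the flow is supercritical.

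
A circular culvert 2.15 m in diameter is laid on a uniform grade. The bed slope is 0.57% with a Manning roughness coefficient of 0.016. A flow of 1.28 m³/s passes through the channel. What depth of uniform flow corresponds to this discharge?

Manning's equation rearranged: A R^(2/3) = nQ / (1·√S) = 0.016 × 1.28 / (√0.0057) = 0.2713.
Trying y = 0.58 m: A R^(2/3) = 0.382 — high.
Trying y = 0.346 m: A R^(2/3) = 0.1349 — low.
Trying y = 0.488 m: A R^(2/3) = 0.2712 — ≈ 0.2713.

y_n = 0.488 m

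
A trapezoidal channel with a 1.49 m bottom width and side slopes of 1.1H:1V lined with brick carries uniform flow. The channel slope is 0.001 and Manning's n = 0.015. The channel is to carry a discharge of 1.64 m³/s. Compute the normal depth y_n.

y_n = 0.639 m

Manning's equation rearranged: A R^(2/3) = nQ / (1·√S) = 0.015 × 1.64 / (√0.001) = 0.7779.
At y = 0.733 m: A R^(2/3) = 1.001 — high.
At y = 0.531 m: A R^(2/3) = 0.5562 — low.
At y = 0.639 m: A R^(2/3) = 0.7776 — ≈ 0.7779.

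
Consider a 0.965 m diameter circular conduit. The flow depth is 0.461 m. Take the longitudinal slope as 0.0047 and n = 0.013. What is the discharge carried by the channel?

Q = 0.691 m³/s

For a circular section of diameter D = 0.965 m at depth y = 0.461 m, the central angle is θ = 2 arccos(1 − 2y/D) = 3.052 rad. Then A = (D²/8)(θ − sin θ) = 0.345 m² and P = Dθ/2 = 1.473 m.
Hydraulic radius R = A/P = 0.345/1.473 = 0.2342 m.
Manning's equation: Q = (1/n) A R^(2/3) S^(1/2) = (1/0.013) × 0.345 × 0.2342^(2/3) × 0.0047^(1/2) = 0.691 m³/s.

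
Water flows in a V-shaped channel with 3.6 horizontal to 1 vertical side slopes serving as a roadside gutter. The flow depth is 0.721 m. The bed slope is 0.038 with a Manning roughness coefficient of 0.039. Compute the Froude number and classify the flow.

For a triangular section with side slope z = 3.6: A = zy² = 3.6×0.721² = 1.871 m²; P = 2y√(1+z²) = 2×0.721×3.736 = 5.388 m.
Hydraulic radius R = A/P = 1.871/5.388 = 0.3473 m.
V = (1/n) R^(2/3) √S = (1/0.039) × 0.3473^(2/3) × √0.038 = 2.47 m/s. Hydraulic depth D_h = A/T = 1.871/5.191 = 0.3605 m.
Froude number Fr = V/√(g·D_h) = 2.47/√(9.81×0.3605) = 1.31, which is greater than 1, so the flow is supercritical.

supercritical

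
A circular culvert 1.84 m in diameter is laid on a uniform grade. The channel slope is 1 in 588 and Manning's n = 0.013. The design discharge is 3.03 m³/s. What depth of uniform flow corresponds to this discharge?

Manning's equation rearranged: A R^(2/3) = nQ / (1·√S) = 0.013 × 3.03 / (√0.001701) = 0.9552.
Trying y = 1.21 m: A R^(2/3) = 1.219 — over.
Trying y = 1.03 m: A R^(2/3) = 0.9548 — matches.

y_n = 1.03 m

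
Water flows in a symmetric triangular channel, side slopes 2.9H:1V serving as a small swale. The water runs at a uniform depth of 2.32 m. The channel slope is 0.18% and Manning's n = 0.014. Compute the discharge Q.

For a triangular section with side slope z = 2.9: A = zy² = 2.9×2.32² = 15.61 m²; P = 2y√(1+z²) = 2×2.32×3.068 = 14.23 m.
Hydraulic radius R = A/P = 15.61/14.23 = 1.097 m.
Manning's equation: Q = (1/n) A R^(2/3) S^(1/2) = (1/0.014) × 15.61 × 1.097^(2/3) × 0.0018^(1/2) = 50.3 m³/s.

Q = 50.3 m³/s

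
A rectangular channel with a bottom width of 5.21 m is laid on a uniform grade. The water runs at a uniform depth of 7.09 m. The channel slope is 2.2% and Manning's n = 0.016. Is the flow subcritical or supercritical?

Flow area A = b·y = 5.21 × 7.09 = 36.94 m². Wetted perimeter P = b + 2y = 5.21 + 2×7.09 = 19.39 m.
Hydraulic radius R = A/P = 36.94/19.39 = 1.905 m.
V = (1/n) R^(2/3) √S = (1/0.016) × 1.905^(2/3) × √0.022 = 14.25 m/s. Hydraulic depth D_h = A/T = 36.94/5.21 = 7.09 m.
Froude number Fr = V/√(g·D_h) = 14.25/√(9.81×7.09) = 1.71, which is greater than 1, so the flow is supercritical.

supercritical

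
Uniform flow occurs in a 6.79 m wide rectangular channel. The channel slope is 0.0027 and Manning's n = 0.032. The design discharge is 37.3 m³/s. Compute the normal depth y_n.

Manning's equation rearranged: A R^(2/3) = nQ / (1·√S) = 0.032 × 37.3 / (√0.0027) = 22.97.
At y = 2.27 m: A R^(2/3) = 18.92 — too small.
At y = 3.1 m: A R^(2/3) = 29.04 — too large.
At y = 2.61 m: A R^(2/3) = 22.97 — close enough.

y_n = 2.61 m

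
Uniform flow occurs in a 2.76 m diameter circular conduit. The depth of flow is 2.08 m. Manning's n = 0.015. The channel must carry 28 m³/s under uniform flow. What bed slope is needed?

For a circular section of diameter D = 2.76 m at depth y = 2.08 m, the central angle is θ = 2 arccos(1 − 2y/D) = 4.206 rad. Then A = (D²/8)(θ − sin θ) = 4.837 m² and P = Dθ/2 = 5.804 m.
Hydraulic radius R = A/P = 4.837/5.804 = 0.8334 m.
From Manning's equation, S = [nQ / (1 A R^(2/3))]² = [0.015 × 28 / (1 × 4.837 × 0.8334^(2/3))]² = 0.00961.

S = 0.00961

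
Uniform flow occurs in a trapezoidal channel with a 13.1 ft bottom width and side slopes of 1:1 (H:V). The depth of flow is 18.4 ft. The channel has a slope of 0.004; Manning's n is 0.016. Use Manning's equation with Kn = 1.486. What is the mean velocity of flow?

V = 25.2 ft/s

With bottom width b = 13.1 ft and side slope z = 1: A = (b + zy)y = (13.1 + 1×18.4)×18.4 = 579.6 ft²; P = b + 2y√(1+z²) = 13.1 + 2×18.4×1.414 = 65.14 ft.
Hydraulic radius R = A/P = 579.6/65.14 = 8.897 ft.
From Manning's equation, V = (1.486/n) R^(2/3) S^(1/2) = (1.486/0.016) × 8.897^(2/3) × 0.004^(1/2) = 25.2 ft/s.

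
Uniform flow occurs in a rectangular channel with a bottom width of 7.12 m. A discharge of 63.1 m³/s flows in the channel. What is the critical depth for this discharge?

For a rectangular channel, critical depth y_c = (q²/g)^(1/3) where q = Q/b = 63.1/7.12 = 8.862 m²/s.
So y_c = (8.862²/9.81)^(1/3) = 2 m.

y_c = 2 m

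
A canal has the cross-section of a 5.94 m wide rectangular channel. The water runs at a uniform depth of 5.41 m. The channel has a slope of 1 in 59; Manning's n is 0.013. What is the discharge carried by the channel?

Q = 497 m³/s

Flow area A = b·y = 5.94 × 5.41 = 32.14 m². Wetted perimeter P = b + 2y = 5.94 + 2×5.41 = 16.76 m.
Hydraulic radius R = A/P = 32.14/16.76 = 1.917 m.
Manning's equation: Q = (1/n) A R^(2/3) S^(1/2) = (1/0.013) × 32.14 × 1.917^(2/3) × 0.01695^(1/2) = 497 m³/s.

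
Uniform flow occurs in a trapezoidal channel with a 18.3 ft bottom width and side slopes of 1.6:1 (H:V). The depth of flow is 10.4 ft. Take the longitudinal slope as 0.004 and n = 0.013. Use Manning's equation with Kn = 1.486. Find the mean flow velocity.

With bottom width b = 18.3 ft and side slope z = 1.6: A = (b + zy)y = (18.3 + 1.6×10.4)×10.4 = 363.4 ft²; P = b + 2y√(1+z²) = 18.3 + 2×10.4×1.887 = 57.55 ft.
Hydraulic radius R = A/P = 363.4/57.55 = 6.315 ft.
From Manning's equation, V = (1.486/n) R^(2/3) S^(1/2) = (1.486/0.013) × 6.315^(2/3) × 0.004^(1/2) = 24.7 ft/s.

V = 24.7 ft/s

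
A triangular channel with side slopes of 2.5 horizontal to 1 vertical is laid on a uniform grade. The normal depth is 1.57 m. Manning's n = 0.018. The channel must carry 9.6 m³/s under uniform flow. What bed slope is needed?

For a triangular section with side slope z = 2.5: A = zy² = 2.5×1.57² = 6.162 m²; P = 2y√(1+z²) = 2×1.57×2.693 = 8.455 m.
Hydraulic radius R = A/P = 6.162/8.455 = 0.7289 m.
From Manning's equation, S = [nQ / (1 A R^(2/3))]² = [0.018 × 9.6 / (1 × 6.162 × 0.7289^(2/3))]² = 0.0012.

S = 0.0012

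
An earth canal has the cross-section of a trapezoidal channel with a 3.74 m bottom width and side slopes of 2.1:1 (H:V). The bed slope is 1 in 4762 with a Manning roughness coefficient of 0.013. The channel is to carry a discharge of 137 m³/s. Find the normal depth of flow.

Manning's equation rearranged: A R^(2/3) = nQ / (1·√S) = 0.013 × 137 / (√0.00021) = 122.9.
At y = 5.6 m: A R^(2/3) = 177.1 — too large.
At y = 3.94 m: A R^(2/3) = 78.73 — too small.
At y = 4.79 m: A R^(2/3) = 123 — close enough.

y_n = 4.79 m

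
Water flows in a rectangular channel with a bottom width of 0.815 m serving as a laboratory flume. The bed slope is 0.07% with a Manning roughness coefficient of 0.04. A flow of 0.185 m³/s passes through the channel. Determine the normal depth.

Manning's equation rearranged: A R^(2/3) = nQ / (1·√S) = 0.04 × 0.185 / (√0.0007) = 0.2797.
Trying y = 1.04 m: A R^(2/3) = 0.3737 — high.
Trying y = 0.618 m: A R^(2/3) = 0.1975 — low.
Trying y = 0.818 m: A R^(2/3) = 0.2799 — matches.

y_n = 0.818 m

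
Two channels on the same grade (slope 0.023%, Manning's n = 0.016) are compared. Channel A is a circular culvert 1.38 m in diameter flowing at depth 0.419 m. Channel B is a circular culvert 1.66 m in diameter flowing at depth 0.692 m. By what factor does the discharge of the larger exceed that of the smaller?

Channel A: For a circular section of diameter D = 1.38 m at depth y = 0.419 m, the central angle is θ = 2 arccos(1 − 2y/D) = 2.334 rad. Then A = (D²/8)(θ − sin θ) = 0.3837 m² and P = Dθ/2 = 1.611 m. Hydraulic radius R = A/P = 0.3837/1.611 = 0.2382 m. Q_A = (1/0.016)·0.3837·0.2382^(2/3)·√0.00023 = 0.1398 m³/s.
Channel B: For a circular section of diameter D = 1.66 m at depth y = 0.692 m, the central angle is θ = 2 arccos(1 − 2y/D) = 2.808 rad. Then A = (D²/8)(θ − sin θ) = 0.8541 m² and P = Dθ/2 = 2.33 m. Hydraulic radius R = A/P = 0.8541/2.33 = 0.3665 m. Q_B = (1/0.016)·0.8541·0.3665^(2/3)·√0.00023 = 0.4146 m³/s.
The larger discharge is 0.4146 m³/s and the smaller is 0.1398 m³/s; the ratio is 2.97.

2.97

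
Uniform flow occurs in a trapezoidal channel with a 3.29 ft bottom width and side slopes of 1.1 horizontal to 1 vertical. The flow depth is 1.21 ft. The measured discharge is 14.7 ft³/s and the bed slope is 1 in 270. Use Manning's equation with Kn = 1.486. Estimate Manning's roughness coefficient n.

n = 0.0299

With bottom width b = 3.29 ft and side slope z = 1.1: A = (b + zy)y = (3.29 + 1.1×1.21)×1.21 = 5.591 ft²; P = b + 2y√(1+z²) = 3.29 + 2×1.21×1.487 = 6.888 ft.
Hydraulic radius R = A/P = 5.591/6.888 = 0.8118 ft.
Rearranging Manning's equation: n = (1.486/Q) A R^(2/3) S^(1/2) = (1.486/14.7) × 5.591 × 0.8118^(2/3) × √0.003704 = 0.0299.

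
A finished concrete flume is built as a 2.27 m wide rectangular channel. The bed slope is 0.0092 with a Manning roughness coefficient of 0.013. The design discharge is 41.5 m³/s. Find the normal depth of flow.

y_n = 2.85 m

Manning's equation rearranged: A R^(2/3) = nQ / (1·√S) = 0.013 × 41.5 / (√0.0092) = 5.625.
At y = 2.4 m: A R^(2/3) = 4.579 — low.
At y = 3.29 m: A R^(2/3) = 6.669 — high.
At y = 2.85 m: A R^(2/3) = 5.63 — matches.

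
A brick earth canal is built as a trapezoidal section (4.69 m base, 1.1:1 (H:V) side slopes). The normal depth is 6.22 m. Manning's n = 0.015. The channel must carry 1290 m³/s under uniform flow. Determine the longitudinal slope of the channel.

With bottom width b = 4.69 m and side slope z = 1.1: A = (b + zy)y = (4.69 + 1.1×6.22)×6.22 = 71.73 m²; P = b + 2y√(1+z²) = 4.69 + 2×6.22×1.487 = 23.18 m.
Hydraulic radius R = A/P = 71.73/23.18 = 3.094 m.
From Manning's equation, S = [nQ / (1 A R^(2/3))]² = [0.015 × 1290 / (1 × 71.73 × 3.094^(2/3))]² = 0.0161.

S = 0.0161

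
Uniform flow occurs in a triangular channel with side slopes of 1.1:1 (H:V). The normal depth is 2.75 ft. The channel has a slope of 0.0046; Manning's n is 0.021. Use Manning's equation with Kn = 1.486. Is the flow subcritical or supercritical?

For a triangular section with side slope z = 1.1: A = zy² = 1.1×2.75² = 8.319 ft²; P = 2y√(1+z²) = 2×2.75×1.487 = 8.176 ft.
Hydraulic radius R = A/P = 8.319/8.176 = 1.017 ft.
V = (1.486/n) R^(2/3) √S = (1.486/0.021) × 1.017^(2/3) × √0.0046 = 4.855 ft/s. Hydraulic depth D_h = A/T = 8.319/6.05 = 1.375 ft.
Froude number Fr = V/√(g·D_h) = 4.855/√(32.2×1.375) = 0.73, which is less than 1, so the flow is subcritical.

subcritical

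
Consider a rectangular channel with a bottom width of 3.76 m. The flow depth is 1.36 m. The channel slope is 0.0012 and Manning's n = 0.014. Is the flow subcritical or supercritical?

Flow area A = b·y = 3.76 × 1.36 = 5.114 m². Wetted perimeter P = b + 2y = 3.76 + 2×1.36 = 6.48 m.
Hydraulic radius R = A/P = 5.114/6.48 = 0.7891 m.
V = (1/n) R^(2/3) √S = (1/0.014) × 0.7891^(2/3) × √0.0012 = 2.113 m/s. Hydraulic depth D_h = A/T = 5.114/3.76 = 1.36 m.
Froude number Fr = V/√(g·D_h) = 2.113/√(9.81×1.36) = 0.578, which is less than 1, so the flow is subcritical.

subcritical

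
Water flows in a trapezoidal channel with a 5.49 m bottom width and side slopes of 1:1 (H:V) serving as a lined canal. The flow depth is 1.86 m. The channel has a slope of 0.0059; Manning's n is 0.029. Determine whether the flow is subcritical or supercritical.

With bottom width b = 5.49 m and side slope z = 1: A = (b + zy)y = (5.49 + 1×1.86)×1.86 = 13.67 m²; P = b + 2y√(1+z²) = 5.49 + 2×1.86×1.414 = 10.75 m.
Hydraulic radius R = A/P = 13.67/10.75 = 1.272 m.
V = (1/n) R^(2/3) √S = (1/0.029) × 1.272^(2/3) × √0.0059 = 3.109 m/s. Hydraulic depth D_h = A/T = 13.67/9.21 = 1.484 m.
Froude number Fr = V/√(g·D_h) = 3.109/√(9.81×1.484) = 0.815, which is less than 1, so the flow is subcritical.

subcritical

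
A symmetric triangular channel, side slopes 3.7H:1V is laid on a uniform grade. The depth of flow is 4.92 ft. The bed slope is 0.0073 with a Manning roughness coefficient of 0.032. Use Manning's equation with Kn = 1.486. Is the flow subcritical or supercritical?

subcritical

For a triangular section with side slope z = 3.7: A = zy² = 3.7×4.92² = 89.56 ft²; P = 2y√(1+z²) = 2×4.92×3.833 = 37.71 ft.
Hydraulic radius R = A/P = 89.56/37.71 = 2.375 ft.
V = (1.486/n) R^(2/3) √S = (1.486/0.032) × 2.375^(2/3) × √0.0073 = 7.062 ft/s. Hydraulic depth D_h = A/T = 89.56/36.41 = 2.46 ft.
Froude number Fr = V/√(g·D_h) = 7.062/√(32.2×2.46) = 0.794, which is less than 1, so the flow is subcritical.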